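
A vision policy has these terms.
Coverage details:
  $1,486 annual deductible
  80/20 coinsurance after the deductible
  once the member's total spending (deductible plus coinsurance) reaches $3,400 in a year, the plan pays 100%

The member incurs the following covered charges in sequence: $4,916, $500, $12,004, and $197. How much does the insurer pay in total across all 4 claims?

$14,217

Claim 1 ($4,916): deductible takes $1,486, $3,430 remains; member's 20% is $686. Member pays $2,172; OOP now $2,172. Plan pays $4,916 − $2,172 = $2,744.
Claim 2 ($500): deductible met; 20% of $500 = $100. Member pays $100; OOP now $2,272. Plan pays $500 − $100 = $400.
Claim 3 ($12,004): deductible already satisfied, so member's share is 20% × $12,004 = $2,400.80. Adding that to $2,272 gives $4,672.80, past the $3,400 cap; member pays only $3,400 − $2,272 = $1,128. Plan pays $12,004 − $1,128 = $10,876.
Claim 4 ($197): deductible already satisfied, so member's share is 20% × $197 = $39.40. OOP would hit $3,439.40 > $3,400, so the cap limits the member to $3,400 − $3,400 = $0. Insurer: $197 − $0 = $197.
Insurer total = bills − member's total = $17,617 − $3,400 = $14,217.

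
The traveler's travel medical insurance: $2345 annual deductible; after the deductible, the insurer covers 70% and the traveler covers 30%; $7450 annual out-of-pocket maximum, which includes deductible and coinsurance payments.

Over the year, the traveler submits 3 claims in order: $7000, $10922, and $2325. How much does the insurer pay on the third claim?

Claim 1 — $7000: $2345 to deductible, leaving $4655; traveler's 30% is $1396.50. Traveler owes $3741.50 (running OOP $3741.50). Plan pays $7000 − $3741.50 = $3258.50.
Claim 2 — $10922: deductible already satisfied, so traveler's share is 30% × $10922 = $3276.60. Traveler owes $3276.60 (running OOP $7018.10). Insurer: $10922 − $3276.60 = $7645.40.
Claim 3 — $2325: 30% coinsurance on $2325 = $697.50. That would push OOP to $7715.60, over the $7450 cap, so traveler pays $7450 − $7018.10 = $431.90. Plan pays $2325 − $431.90 = $1893.10.

$1893.10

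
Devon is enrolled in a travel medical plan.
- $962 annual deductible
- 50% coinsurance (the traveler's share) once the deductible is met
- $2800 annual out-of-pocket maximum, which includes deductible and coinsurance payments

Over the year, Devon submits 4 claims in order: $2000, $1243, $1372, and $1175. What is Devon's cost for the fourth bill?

$11.50

Bill 1, $2000: deductible takes $962, $1038 remains; coinsurance $1038 × 50% = $519. Traveler owes $1481 (running OOP $1481).
Bill 2, $1243: deductible met; 50% of $1243 = $621.50. Cost to traveler: $621.50. OOP to date $2102.50.
Bill 3, $1372: deductible met; 50% of $1372 = $686. Traveler pays $686; OOP now $2788.50.
Bill 4, $1175: deductible already satisfied, so traveler's share is 50% × $1175 = $587.50. That would push OOP to $3376, over the $2800 cap, so traveler pays $2800 − $2788.50 = $11.50.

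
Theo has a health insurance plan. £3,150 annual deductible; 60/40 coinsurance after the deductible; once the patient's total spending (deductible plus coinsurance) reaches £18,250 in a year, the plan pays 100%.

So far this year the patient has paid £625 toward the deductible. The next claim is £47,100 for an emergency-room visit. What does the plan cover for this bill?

£29,475

Remaining deductible: £3,150 − £625 = £2,525.
That leaves £47,100 − £2,525 = £44,575 for coinsurance.
Coinsurance: £44,575 × 40% = £17,830.
So the patient owes £2,525 + £17,830 = £20,355 before any cap.
That would bring total out-of-pocket to £20,980, past the £18,250 cap. The patient is capped at £18,250 − £625 = £17,625 on this claim.
The plan picks up £47,100 − £17,625 = £29,475.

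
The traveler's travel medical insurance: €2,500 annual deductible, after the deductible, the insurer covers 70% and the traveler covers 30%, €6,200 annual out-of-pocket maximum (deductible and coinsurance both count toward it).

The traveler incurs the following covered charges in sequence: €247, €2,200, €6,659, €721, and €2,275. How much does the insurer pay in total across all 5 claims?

Claim 1 — €247: all of it applies to the deductible. Traveler pays €247; OOP now €247. Insurer: €247 − €247 = €0.
Claim 2 — €2,200: all of it applies to the deductible. Cost to traveler: €2,200. OOP to date €2,447. Insurer: €2,200 − €2,200 = €0.
Claim 3 — €6,659: €53 finishes the deductible; €6,606 goes to coinsurance; 30% of €6,606 = €1,981.80. Cost to traveler: €2,034.80. OOP to date €4,481.80. Insurer: €6,659 − €2,034.80 = €4,624.20.
Claim 4 — €721: deductible already satisfied, so traveler's share is 30% × €721 = €216.30. Traveler owes €216.30 (running OOP €4,698.10). Insurer: €721 − €216.30 = €504.70.
Claim 5 — €2,275: 30% coinsurance on €2,275 = €682.50. Traveler pays €682.50; OOP now €5,380.60. Plan pays €2,275 − €682.50 = €1,592.50.
Insurer total = bills − traveler's total = €12,102 − €5,380.60 = €6,721.40.

€6,721.40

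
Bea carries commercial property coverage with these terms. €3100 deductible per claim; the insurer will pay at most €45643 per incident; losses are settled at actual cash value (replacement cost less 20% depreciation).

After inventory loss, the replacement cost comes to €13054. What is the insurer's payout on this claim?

€7343.20

Depreciate 20%: the covered value is €13054 × 0.8 = €10443.20.
Subtract the deductible: €10443.20 − €3100 = €7343.20.
€7343.20 ≤ €45643, so the limit doesn't bind; insurer pays €7343.20.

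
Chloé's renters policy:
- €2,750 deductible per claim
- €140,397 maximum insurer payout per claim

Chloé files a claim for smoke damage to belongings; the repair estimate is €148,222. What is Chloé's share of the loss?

Less the €2,750 deductible: €148,222 − €2,750 = €145,472.
Since €145,472 > €140,397, the payout is capped at €140,397.
Tenant's share is the uncovered remainder: €148,222 − €140,397 = €7,825.

€7,825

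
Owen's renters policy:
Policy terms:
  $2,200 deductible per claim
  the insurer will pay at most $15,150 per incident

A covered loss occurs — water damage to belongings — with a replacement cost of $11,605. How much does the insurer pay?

Less the $2,200 deductible: $11,605 − $2,200 = $9,405.
$9,405 is within the $15,150 limit, so the insurer pays $9,405.

$9,405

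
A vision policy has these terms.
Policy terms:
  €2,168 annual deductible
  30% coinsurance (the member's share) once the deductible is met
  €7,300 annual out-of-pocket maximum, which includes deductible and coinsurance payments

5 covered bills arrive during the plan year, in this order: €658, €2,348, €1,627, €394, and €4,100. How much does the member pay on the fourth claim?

€118.20

#1 (€658): fully absorbed by the deductible. Member pays €658; OOP now €658.
#2 (€2,348): €1,510 finishes the deductible; €838 goes to coinsurance; coinsurance €838 × 30% = €251.40. Member owes €1,761.40 (running OOP €2,419.40).
#3 (€1,627): deductible already satisfied, so member's share is 30% × €1,627 = €488.10. Member owes €488.10 (running OOP €2,907.50).
#4 (€394): deductible met; 30% of €394 = €118.20. Member owes €118.20 (running OOP €3,025.70).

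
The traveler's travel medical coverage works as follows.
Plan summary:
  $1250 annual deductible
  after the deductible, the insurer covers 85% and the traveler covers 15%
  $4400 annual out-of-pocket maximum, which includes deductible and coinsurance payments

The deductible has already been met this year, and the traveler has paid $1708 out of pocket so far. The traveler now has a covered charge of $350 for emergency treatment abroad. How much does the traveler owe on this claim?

$52.50

With the deductible met, the entire $350 is subject to coinsurance.
15% of $350 = $52.50 falls to the traveler.
Cumulative spending $1708 + $52.50 = $1760.50 stays under the $4400 maximum.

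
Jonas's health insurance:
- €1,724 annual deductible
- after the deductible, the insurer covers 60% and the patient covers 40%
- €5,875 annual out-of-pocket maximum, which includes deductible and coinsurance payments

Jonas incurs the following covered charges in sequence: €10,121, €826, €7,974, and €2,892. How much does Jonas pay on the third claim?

€461.80

Claim 1 — €10,121: €1,724 finishes the deductible; €8,397 goes to coinsurance; 40% of €8,397 = €3,358.80. Patient pays €5,082.80; OOP now €5,082.80.
Claim 2 — €826: 40% coinsurance on €826 = €330.40. Cost to patient: €330.40. OOP to date €5,413.20.
Claim 3 — €7,974: deductible already satisfied, so patient's share is 40% × €7,974 = €3,189.60. OOP would hit €8,602.80 > €5,875, so the cap limits the patient to €5,875 − €5,413.20 = €461.80.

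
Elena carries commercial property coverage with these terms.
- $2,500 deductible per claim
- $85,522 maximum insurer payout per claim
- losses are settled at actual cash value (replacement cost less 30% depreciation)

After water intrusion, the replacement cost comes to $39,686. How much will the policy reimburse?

$25,280.20

At 30% depreciation, ACV = $39,686 − $11,905.80 = $27,780.20.
Subtract the deductible: $27,780.20 − $2,500 = $25,280.20.
That's under the $85,522 cap, so the insurer reimburses the full $25,280.20.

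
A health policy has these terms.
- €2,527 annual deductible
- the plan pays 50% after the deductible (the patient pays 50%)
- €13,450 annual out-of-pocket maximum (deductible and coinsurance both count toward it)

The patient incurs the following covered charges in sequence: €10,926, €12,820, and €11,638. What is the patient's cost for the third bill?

Claim 1 — €10,926: €2,527 to deductible, leaving €8,399; patient's 50% is €4,199.50. Patient owes €6,726.50 (running OOP €6,726.50).
Claim 2 — €12,820: 50% coinsurance on €12,820 = €6,410. Cost to patient: €6,410. OOP to date €13,136.50.
Claim 3 — €11,638: 50% coinsurance on €11,638 = €5,819. OOP would hit €18,955.50 > €13,450, so the cap limits the patient to €13,450 − €13,136.50 = €313.50.

€313.50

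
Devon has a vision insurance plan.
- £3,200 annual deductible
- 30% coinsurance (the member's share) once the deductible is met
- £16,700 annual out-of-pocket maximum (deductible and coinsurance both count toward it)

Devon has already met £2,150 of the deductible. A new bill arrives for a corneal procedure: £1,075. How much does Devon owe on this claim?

Remaining deductible: £3,200 − £2,150 = £1,050.
That leaves £1,075 − £1,050 = £25 for coinsurance.
Member's 30% share of £25 is £7.50.
So the member owes £1,050 + £7.50 = £1,057.50 before any cap.
Cumulative spending £2,150 + £1,057.50 = £3,207.50 stays under the £16,700 maximum.

£1,057.50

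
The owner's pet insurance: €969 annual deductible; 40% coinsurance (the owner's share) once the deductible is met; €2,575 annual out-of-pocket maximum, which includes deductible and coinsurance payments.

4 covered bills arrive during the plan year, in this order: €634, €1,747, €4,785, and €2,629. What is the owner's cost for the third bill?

Claim 1 — €634: fully absorbed by the deductible. Owner owes €634 (running OOP €634).
Claim 2 — €1,747: €335 to deductible, leaving €1,412; owner's 40% is €564.80. Owner owes €899.80 (running OOP €1,533.80).
Claim 3 — €4,785: 40% coinsurance on €4,785 = €1,914. OOP would hit €3,447.80 > €2,575, so the cap limits the owner to €2,575 − €1,533.80 = €1,041.20.

€1,041.20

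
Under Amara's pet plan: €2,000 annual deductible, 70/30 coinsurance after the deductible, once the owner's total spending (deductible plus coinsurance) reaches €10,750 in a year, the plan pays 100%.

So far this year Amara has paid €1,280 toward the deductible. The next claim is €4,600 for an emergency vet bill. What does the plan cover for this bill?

€2,716

€1,280 of the €2,000 deductible is already met, leaving €720.
After the €720 deductible portion, €4,600 − €720 = €3,880 is subject to coinsurance.
Coinsurance: €3,880 × 30% = €1,164.
That puts the owner's cost at €720 + €1,164 = €1,884 before any cap.
Year-to-date out-of-pocket becomes €1,280 + €1,884 = €3,164, still under the €10,750 maximum, so no cap applies.
The insurer covers the remainder: €4,600 − €1,884 = €2,716.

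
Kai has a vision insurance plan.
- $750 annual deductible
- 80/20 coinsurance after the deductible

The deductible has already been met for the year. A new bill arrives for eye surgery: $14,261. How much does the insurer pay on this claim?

$11,408.80

With the deductible met, the entire $14,261 is subject to coinsurance.
Member's 20% share of $14,261 is $2,852.20.
The plan picks up $14,261 − $2,852.20 = $11,408.80.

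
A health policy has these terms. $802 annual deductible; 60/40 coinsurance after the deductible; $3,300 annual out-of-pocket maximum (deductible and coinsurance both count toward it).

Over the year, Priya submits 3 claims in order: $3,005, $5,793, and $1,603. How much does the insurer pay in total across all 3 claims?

#1 ($3,005): $802 finishes the deductible; $2,203 goes to coinsurance; patient's 40% is $881.20. Patient pays $1,683.20; OOP now $1,683.20. Plan pays $3,005 − $1,683.20 = $1,321.80.
#2 ($5,793): deductible already satisfied, so patient's share is 40% × $5,793 = $2,317.20. OOP would hit $4,000.40 > $3,300, so the cap limits the patient to $3,300 − $1,683.20 = $1,616.80. Insurer: $5,793 − $1,616.80 = $4,176.20.
#3 ($1,603): deductible already satisfied, so patient's share is 40% × $1,603 = $641.20. Adding that to $3,300 gives $3,941.20, past the $3,300 cap; patient pays only $3,300 − $3,300 = $0. Plan pays $1,603 − $0 = $1,603.
Insurer total: $1,321.80 + $4,176.20 + $1,603 = $7,101.

$7,101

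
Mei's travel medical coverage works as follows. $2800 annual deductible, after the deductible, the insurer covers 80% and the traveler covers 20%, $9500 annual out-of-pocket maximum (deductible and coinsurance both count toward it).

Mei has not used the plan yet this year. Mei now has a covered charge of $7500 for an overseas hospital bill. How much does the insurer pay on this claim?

$3760

The full $2800 deductible is still open; $2800 of this bill applies to it.
The remaining $4700 (= $7500 − $2800) moves to coinsurance.
Traveler's 20% share of $4700 is $940.
Traveler responsibility before any cap: $2800 + $940 = $3740.
Cumulative spending $0 + $3740 = $3740 stays under the $9500 maximum.
Insurer pays the balance: $7500 − $3740 = $3760.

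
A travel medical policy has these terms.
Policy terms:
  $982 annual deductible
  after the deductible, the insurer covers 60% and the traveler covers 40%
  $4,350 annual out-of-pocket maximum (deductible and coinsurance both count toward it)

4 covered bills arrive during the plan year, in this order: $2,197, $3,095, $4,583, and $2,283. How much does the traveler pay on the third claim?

Bill 1, $2,197: $982 to deductible, leaving $1,215; 40% of $1,215 = $486. Traveler pays $1,468; OOP now $1,468.
Bill 2, $3,095: deductible met; 40% of $3,095 = $1,238. Traveler pays $1,238; OOP now $2,706.
Bill 3, $4,583: 40% coinsurance on $4,583 = $1,833.20. That would push OOP to $4,539.20, over the $4,350 cap, so traveler pays $4,350 − $2,706 = $1,644.

$1,644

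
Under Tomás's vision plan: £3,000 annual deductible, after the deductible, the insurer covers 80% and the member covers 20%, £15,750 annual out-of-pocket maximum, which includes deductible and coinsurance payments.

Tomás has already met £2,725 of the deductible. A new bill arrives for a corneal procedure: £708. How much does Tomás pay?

£361.60

Remaining deductible: £3,000 − £2,725 = £275.
That leaves £708 − £275 = £433 for coinsurance.
Member's 20% share of £433 is £86.60.
That puts the member's cost at £275 + £86.60 = £361.60 before any cap.
Year-to-date out-of-pocket becomes £2,725 + £361.60 = £3,086.60, still under the £15,750 maximum, so no cap applies.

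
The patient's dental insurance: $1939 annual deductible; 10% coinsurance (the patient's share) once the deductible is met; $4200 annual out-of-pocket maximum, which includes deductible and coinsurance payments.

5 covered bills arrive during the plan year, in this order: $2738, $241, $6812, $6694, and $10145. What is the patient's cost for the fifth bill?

Claim 1 — $2738: $1939 finishes the deductible; $799 goes to coinsurance; patient's 10% is $79.90. Patient owes $2018.90 (running OOP $2018.90).
Claim 2 — $241: deductible met; 10% of $241 = $24.10. Patient pays $24.10; OOP now $2043.
Claim 3 — $6812: deductible already satisfied, so patient's share is 10% × $6812 = $681.20. Cost to patient: $681.20. OOP to date $2724.20.
Claim 4 — $6694: 10% coinsurance on $6694 = $669.40. Cost to patient: $669.40. OOP to date $3393.60.
Claim 5 — $10145: 10% coinsurance on $10145 = $1014.50. That would push OOP to $4408.10, over the $4200 cap, so patient pays $4200 − $3393.60 = $806.40.

$806.40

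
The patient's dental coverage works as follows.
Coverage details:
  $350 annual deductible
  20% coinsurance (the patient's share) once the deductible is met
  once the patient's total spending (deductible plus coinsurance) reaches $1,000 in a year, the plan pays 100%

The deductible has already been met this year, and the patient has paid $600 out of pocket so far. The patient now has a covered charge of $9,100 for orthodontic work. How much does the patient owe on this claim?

The deductible is already satisfied, so the full bill goes to coinsurance.
20% of $9,100 = $1,820 falls to the patient.
Adding $1,820 to the $600 already spent would give $2,420, which exceeds the $1,000 cap; the patient pays just $1,000 − $600 = $400.

$400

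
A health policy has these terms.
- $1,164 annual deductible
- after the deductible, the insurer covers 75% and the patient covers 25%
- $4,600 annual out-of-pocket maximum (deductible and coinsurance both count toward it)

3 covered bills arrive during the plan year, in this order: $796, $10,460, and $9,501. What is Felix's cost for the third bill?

#1 ($796): all of it applies to the deductible. Cost to patient: $796. OOP to date $796.
#2 ($10,460): $368 finishes the deductible; $10,092 goes to coinsurance; 25% of $10,092 = $2,523. Patient owes $2,891 (running OOP $3,687).
#3 ($9,501): 25% coinsurance on $9,501 = $2,375.25. OOP would hit $6,062.25 > $4,600, so the cap limits the patient to $4,600 − $3,687 = $913.

$913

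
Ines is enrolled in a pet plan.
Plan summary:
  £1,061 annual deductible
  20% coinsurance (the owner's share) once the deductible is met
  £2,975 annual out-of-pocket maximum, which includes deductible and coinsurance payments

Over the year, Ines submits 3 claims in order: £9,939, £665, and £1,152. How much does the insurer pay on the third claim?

Claim 1 (£9,939): deductible takes £1,061, £8,878 remains; owner's 20% is £1,775.60. Owner owes £2,836.60 (running OOP £2,836.60). Insurer: £9,939 − £2,836.60 = £7,102.40.
Claim 2 (£665): 20% coinsurance on £665 = £133. Owner pays £133; OOP now £2,969.60. Plan pays £665 − £133 = £532.
Claim 3 (£1,152): deductible already satisfied, so owner's share is 20% × £1,152 = £230.40. Adding that to £2,969.60 gives £3,200, past the £2,975 cap; owner pays only £2,975 − £2,969.60 = £5.40. Insurer: £1,152 − £5.40 = £1,146.60.

£1,146.60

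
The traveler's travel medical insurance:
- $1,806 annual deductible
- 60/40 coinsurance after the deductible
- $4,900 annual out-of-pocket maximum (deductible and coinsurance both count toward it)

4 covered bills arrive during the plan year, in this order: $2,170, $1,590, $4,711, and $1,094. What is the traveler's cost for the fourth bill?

$428

Claim 1 ($2,170): deductible takes $1,806, $364 remains; 40% of $364 = $145.60. Traveler owes $1,951.60 (running OOP $1,951.60).
Claim 2 ($1,590): deductible met; 40% of $1,590 = $636. Traveler pays $636; OOP now $2,587.60.
Claim 3 ($4,711): deductible met; 40% of $4,711 = $1,884.40. Traveler owes $1,884.40 (running OOP $4,472).
Claim 4 ($1,094): 40% coinsurance on $1,094 = $437.60. OOP would hit $4,909.60 > $4,900, so the cap limits the traveler to $4,900 − $4,472 = $428.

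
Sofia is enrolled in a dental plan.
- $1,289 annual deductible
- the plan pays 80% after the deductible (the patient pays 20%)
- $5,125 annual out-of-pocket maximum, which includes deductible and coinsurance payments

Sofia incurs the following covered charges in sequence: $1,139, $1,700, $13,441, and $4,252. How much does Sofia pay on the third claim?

Claim 1 ($1,139): all of it applies to the deductible. Cost to patient: $1,139. OOP to date $1,139.
Claim 2 ($1,700): $150 finishes the deductible; $1,550 goes to coinsurance; patient's 20% is $310. Patient pays $460; OOP now $1,599.
Claim 3 ($13,441): deductible already satisfied, so patient's share is 20% × $13,441 = $2,688.20. Cost to patient: $2,688.20. OOP to date $4,287.20.

$2,688.20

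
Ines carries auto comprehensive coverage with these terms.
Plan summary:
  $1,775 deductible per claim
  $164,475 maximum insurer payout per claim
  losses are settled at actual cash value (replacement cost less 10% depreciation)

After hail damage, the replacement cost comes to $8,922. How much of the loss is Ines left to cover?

Actual cash value after 10% depreciation: $8,922 × 90% = $8,029.80.
Subtract the deductible: $8,029.80 − $1,775 = $6,254.80.
$6,254.80 is within the $164,475 limit, so the insurer pays $6,254.80.
Out of pocket: $8,922 − $6,254.80 = $2,667.20.

$2,667.20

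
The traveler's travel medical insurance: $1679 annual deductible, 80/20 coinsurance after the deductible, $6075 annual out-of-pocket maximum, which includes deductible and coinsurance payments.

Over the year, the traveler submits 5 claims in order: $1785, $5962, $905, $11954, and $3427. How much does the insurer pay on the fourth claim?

Claim 1 — $1785: deductible takes $1679, $106 remains; coinsurance $106 × 20% = $21.20. Traveler owes $1700.20 (running OOP $1700.20). Plan pays $1785 − $1700.20 = $84.80.
Claim 2 — $5962: deductible already satisfied, so traveler's share is 20% × $5962 = $1192.40. Traveler pays $1192.40; OOP now $2892.60. Plan pays $5962 − $1192.40 = $4769.60.
Claim 3 — $905: deductible met; 20% of $905 = $181. Cost to traveler: $181. OOP to date $3073.60. Plan pays $905 − $181 = $724.
Claim 4 — $11954: 20% coinsurance on $11954 = $2390.80. Cost to traveler: $2390.80. OOP to date $5464.40. Insurer: $11954 − $2390.80 = $9563.20.

$9563.20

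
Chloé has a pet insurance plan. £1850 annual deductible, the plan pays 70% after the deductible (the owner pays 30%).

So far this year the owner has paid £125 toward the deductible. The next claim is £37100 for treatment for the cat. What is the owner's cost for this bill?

£12337.50

Deductible still to meet: £1850 − £125 = £1725.
That leaves £37100 − £1725 = £35375 for coinsurance.
30% of £35375 = £10612.50 falls to the owner.
Owner responsibility: £1725 + £10612.50 = £12337.50.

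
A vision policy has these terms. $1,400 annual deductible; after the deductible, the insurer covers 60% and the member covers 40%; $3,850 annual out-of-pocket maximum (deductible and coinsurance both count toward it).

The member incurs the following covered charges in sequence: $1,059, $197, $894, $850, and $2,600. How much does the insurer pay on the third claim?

Claim 1 — $1,059: entire amount goes to the deductible. Member owes $1,059 (running OOP $1,059). Plan pays $1,059 − $1,059 = $0.
Claim 2 — $197: entire amount goes to the deductible. Member owes $197 (running OOP $1,256). Insurer: $197 − $197 = $0.
Claim 3 — $894: $144 to deductible, leaving $750; member's 40% is $300. Member owes $444 (running OOP $1,700). Insurer: $894 − $444 = $450.

$450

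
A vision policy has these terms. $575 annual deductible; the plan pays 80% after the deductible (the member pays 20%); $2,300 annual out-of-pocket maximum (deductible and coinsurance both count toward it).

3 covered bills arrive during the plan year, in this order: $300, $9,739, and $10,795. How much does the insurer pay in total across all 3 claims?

$18,534

#1 ($300): entire amount goes to the deductible. Cost to member: $300. OOP to date $300. Insurer: $300 − $300 = $0.
#2 ($9,739): deductible takes $275, $9,464 remains; coinsurance $9,464 × 20% = $1,892.80. Deductible plus coinsurance: $275 + $1,892.80 = $2,167.80. OOP would hit $2,467.80 > $2,300, so the cap limits the member to $2,300 − $300 = $2,000. Plan pays $9,739 − $2,000 = $7,739.
#3 ($10,795): 20% coinsurance on $10,795 = $2,159. OOP would hit $4,459 > $2,300, so the cap limits the member to $2,300 − $2,300 = $0. Plan pays $10,795 − $0 = $10,795.
Insurer total: $0 + $7,739 + $10,795 = $18,534.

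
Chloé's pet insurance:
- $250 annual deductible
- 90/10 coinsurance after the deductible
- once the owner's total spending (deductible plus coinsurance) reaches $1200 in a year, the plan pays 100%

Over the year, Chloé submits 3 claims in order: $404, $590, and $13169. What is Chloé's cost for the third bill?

$875.60

Bill 1, $404: deductible takes $250, $154 remains; coinsurance $154 × 10% = $15.40. Cost to owner: $265.40. OOP to date $265.40.
Bill 2, $590: deductible already satisfied, so owner's share is 10% × $590 = $59. Cost to owner: $59. OOP to date $324.40.
Bill 3, $13169: 10% coinsurance on $13169 = $1316.90. That would push OOP to $1641.30, over the $1200 cap, so owner pays $1200 − $324.40 = $875.60.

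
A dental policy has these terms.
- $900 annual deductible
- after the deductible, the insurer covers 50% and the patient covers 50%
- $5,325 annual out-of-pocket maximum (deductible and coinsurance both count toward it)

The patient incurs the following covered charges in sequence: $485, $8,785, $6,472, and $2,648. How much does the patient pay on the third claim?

$240

Bill 1, $485: fully absorbed by the deductible. Cost to patient: $485. OOP to date $485.
Bill 2, $8,785: deductible takes $415, $8,370 remains; coinsurance $8,370 × 50% = $4,185. Cost to patient: $4,600. OOP to date $5,085.
Bill 3, $6,472: deductible already satisfied, so patient's share is 50% × $6,472 = $3,236. Adding that to $5,085 gives $8,321, past the $5,325 cap; patient pays only $5,325 − $5,085 = $240.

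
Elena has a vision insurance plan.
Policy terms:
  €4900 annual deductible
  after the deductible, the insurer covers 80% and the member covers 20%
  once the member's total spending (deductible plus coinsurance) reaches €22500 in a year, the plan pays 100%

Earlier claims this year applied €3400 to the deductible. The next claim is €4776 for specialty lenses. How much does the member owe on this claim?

Remaining deductible: €4900 − €3400 = €1500.
That leaves €4776 − €1500 = €3276 for coinsurance.
Coinsurance: €3276 × 20% = €655.20.
Member responsibility before any cap: €1500 + €655.20 = €2155.20.
Total out-of-pocket so far would be €3400 + €2155.20 = €5555.20, below the €22500 cap — no reduction.

€2155.20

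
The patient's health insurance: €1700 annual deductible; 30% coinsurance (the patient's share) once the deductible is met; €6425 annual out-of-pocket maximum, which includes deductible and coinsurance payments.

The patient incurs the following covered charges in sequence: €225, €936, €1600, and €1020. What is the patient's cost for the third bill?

€857.30

Claim 1 (€225): fully absorbed by the deductible. Patient owes €225 (running OOP €225).
Claim 2 (€936): entire amount goes to the deductible. Cost to patient: €936. OOP to date €1161.
Claim 3 (€1600): €539 finishes the deductible; €1061 goes to coinsurance; 30% of €1061 = €318.30. Cost to patient: €857.30. OOP to date €2018.30.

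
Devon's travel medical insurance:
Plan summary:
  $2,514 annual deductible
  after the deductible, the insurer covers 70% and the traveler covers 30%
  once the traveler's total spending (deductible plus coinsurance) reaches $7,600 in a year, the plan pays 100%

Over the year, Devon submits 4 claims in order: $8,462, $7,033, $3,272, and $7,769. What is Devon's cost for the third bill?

$981.60

#1 ($8,462): $2,514 to deductible, leaving $5,948; coinsurance $5,948 × 30% = $1,784.40. Cost to traveler: $4,298.40. OOP to date $4,298.40.
#2 ($7,033): 30% coinsurance on $7,033 = $2,109.90. Traveler owes $2,109.90 (running OOP $6,408.30).
#3 ($3,272): deductible met; 30% of $3,272 = $981.60. Traveler owes $981.60 (running OOP $7,389.90).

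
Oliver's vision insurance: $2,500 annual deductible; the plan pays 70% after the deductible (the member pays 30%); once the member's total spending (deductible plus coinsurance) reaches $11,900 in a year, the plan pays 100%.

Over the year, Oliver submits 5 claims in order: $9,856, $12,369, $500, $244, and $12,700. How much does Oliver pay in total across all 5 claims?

$11,900

Claim 1 ($9,856): deductible takes $2,500, $7,356 remains; member's 30% is $2,206.80. Cost to member: $4,706.80. OOP to date $4,706.80.
Claim 2 ($12,369): 30% coinsurance on $12,369 = $3,710.70. Member owes $3,710.70 (running OOP $8,417.50).
Claim 3 ($500): 30% coinsurance on $500 = $150. Member pays $150; OOP now $8,567.50.
Claim 4 ($244): 30% coinsurance on $244 = $73.20. Cost to member: $73.20. OOP to date $8,640.70.
Claim 5 ($12,700): 30% coinsurance on $12,700 = $3,810. OOP would hit $12,450.70 > $11,900, so the cap limits the member to $11,900 − $8,640.70 = $3,259.30.
Summing the member's payments: $4,706.80 + $3,710.70 + $150 + $73.20 + $3,259.30 = $11,900.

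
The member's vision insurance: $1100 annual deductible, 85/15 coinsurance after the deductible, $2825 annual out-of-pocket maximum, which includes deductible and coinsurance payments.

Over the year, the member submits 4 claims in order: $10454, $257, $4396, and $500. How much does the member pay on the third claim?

Claim 1 ($10454): $1100 to deductible, leaving $9354; 15% of $9354 = $1403.10. Member owes $2503.10 (running OOP $2503.10).
Claim 2 ($257): deductible already satisfied, so member's share is 15% × $257 = $38.55. Cost to member: $38.55. OOP to date $2541.65.
Claim 3 ($4396): 15% coinsurance on $4396 = $659.40. That would push OOP to $3201.05, over the $2825 cap, so member pays $2825 − $2541.65 = $283.35.

$283.35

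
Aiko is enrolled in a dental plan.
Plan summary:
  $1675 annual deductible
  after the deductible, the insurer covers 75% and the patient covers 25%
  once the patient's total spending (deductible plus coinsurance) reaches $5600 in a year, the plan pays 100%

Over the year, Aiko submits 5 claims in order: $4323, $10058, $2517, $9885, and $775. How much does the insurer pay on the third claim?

Bill 1, $4323: $1675 to deductible, leaving $2648; 25% of $2648 = $662. Patient pays $2337; OOP now $2337. Insurer: $4323 − $2337 = $1986.
Bill 2, $10058: deductible already satisfied, so patient's share is 25% × $10058 = $2514.50. Cost to patient: $2514.50. OOP to date $4851.50. Plan pays $10058 − $2514.50 = $7543.50.
Bill 3, $2517: deductible met; 25% of $2517 = $629.25. Patient owes $629.25 (running OOP $5480.75). Plan pays $2517 − $629.25 = $1887.75.

$1887.75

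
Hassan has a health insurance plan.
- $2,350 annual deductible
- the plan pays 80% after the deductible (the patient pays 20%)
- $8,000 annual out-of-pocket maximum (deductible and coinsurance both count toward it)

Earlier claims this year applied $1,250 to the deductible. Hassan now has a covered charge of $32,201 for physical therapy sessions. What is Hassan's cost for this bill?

Remaining deductible: $2,350 − $1,250 = $1,100.
That leaves $32,201 − $1,100 = $31,101 for coinsurance.
20% of $31,101 = $6,220.20 falls to the patient.
That puts the patient's cost at $1,100 + $6,220.20 = $7,320.20 before any cap.
Year-to-date out-of-pocket would reach $1,250 + $7,320.20 = $8,570.20, above the $8,000 maximum, so the patient pays only $8,000 − $1,250 = $6,750.

$6,750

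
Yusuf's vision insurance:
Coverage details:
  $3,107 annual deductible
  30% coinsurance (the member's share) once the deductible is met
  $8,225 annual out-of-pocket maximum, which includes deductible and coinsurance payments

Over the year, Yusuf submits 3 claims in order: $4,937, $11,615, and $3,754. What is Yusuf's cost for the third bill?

$1,084.50

Claim 1 — $4,937: $3,107 finishes the deductible; $1,830 goes to coinsurance; 30% of $1,830 = $549. Member pays $3,656; OOP now $3,656.
Claim 2 — $11,615: deductible met; 30% of $11,615 = $3,484.50. Member owes $3,484.50 (running OOP $7,140.50).
Claim 3 — $3,754: deductible already satisfied, so member's share is 30% × $3,754 = $1,126.20. That would push OOP to $8,266.70, over the $8,225 cap, so member pays $8,225 − $7,140.50 = $1,084.50.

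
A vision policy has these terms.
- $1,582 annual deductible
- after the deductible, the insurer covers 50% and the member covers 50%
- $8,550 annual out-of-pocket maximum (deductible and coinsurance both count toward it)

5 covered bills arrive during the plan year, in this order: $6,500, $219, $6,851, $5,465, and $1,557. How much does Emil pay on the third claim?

$3,425.50

Bill 1, $6,500: $1,582 finishes the deductible; $4,918 goes to coinsurance; coinsurance $4,918 × 50% = $2,459. Cost to member: $4,041. OOP to date $4,041.
Bill 2, $219: deductible already satisfied, so member's share is 50% × $219 = $109.50. Member pays $109.50; OOP now $4,150.50.
Bill 3, $6,851: 50% coinsurance on $6,851 = $3,425.50. Cost to member: $3,425.50. OOP to date $7,576.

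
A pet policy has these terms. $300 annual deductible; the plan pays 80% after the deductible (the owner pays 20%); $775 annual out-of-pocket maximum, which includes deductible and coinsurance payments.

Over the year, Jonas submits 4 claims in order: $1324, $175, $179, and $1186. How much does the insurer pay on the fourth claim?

$986.60

Bill 1, $1324: deductible takes $300, $1024 remains; 20% of $1024 = $204.80. Owner owes $504.80 (running OOP $504.80). Plan pays $1324 − $504.80 = $819.20.
Bill 2, $175: 20% coinsurance on $175 = $35. Cost to owner: $35. OOP to date $539.80. Plan pays $175 − $35 = $140.
Bill 3, $179: deductible already satisfied, so owner's share is 20% × $179 = $35.80. Owner owes $35.80 (running OOP $575.60). Plan pays $179 − $35.80 = $143.20.
Bill 4, $1186: deductible already satisfied, so owner's share is 20% × $1186 = $237.20. OOP would hit $812.80 > $775, so the cap limits the owner to $775 − $575.60 = $199.40. Insurer: $1186 − $199.40 = $986.60.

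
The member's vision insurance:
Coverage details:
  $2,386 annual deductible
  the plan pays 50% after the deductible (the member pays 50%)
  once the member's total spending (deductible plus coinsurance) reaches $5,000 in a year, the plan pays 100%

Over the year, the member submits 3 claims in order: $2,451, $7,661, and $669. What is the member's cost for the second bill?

#1 ($2,451): deductible takes $2,386, $65 remains; member's 50% is $32.50. Member pays $2,418.50; OOP now $2,418.50.
#2 ($7,661): 50% coinsurance on $7,661 = $3,830.50. OOP would hit $6,249 > $5,000, so the cap limits the member to $5,000 − $2,418.50 = $2,581.50.

$2,581.50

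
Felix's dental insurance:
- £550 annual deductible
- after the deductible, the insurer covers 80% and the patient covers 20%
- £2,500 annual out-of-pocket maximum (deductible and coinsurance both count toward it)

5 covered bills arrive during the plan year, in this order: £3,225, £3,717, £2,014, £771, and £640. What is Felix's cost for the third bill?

Claim 1 (£3,225): £550 to deductible, leaving £2,675; coinsurance £2,675 × 20% = £535. Patient pays £1,085; OOP now £1,085.
Claim 2 (£3,717): 20% coinsurance on £3,717 = £743.40. Patient owes £743.40 (running OOP £1,828.40).
Claim 3 (£2,014): deductible met; 20% of £2,014 = £402.80. Cost to patient: £402.80. OOP to date £2,231.20.

£402.80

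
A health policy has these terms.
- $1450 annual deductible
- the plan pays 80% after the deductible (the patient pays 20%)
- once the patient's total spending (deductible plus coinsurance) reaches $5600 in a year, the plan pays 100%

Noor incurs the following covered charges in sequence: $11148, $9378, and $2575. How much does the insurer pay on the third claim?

Bill 1, $11148: deductible takes $1450, $9698 remains; coinsurance $9698 × 20% = $1939.60. Patient owes $3389.60 (running OOP $3389.60). Plan pays $11148 − $3389.60 = $7758.40.
Bill 2, $9378: 20% coinsurance on $9378 = $1875.60. Patient pays $1875.60; OOP now $5265.20. Insurer: $9378 − $1875.60 = $7502.40.
Bill 3, $2575: deductible already satisfied, so patient's share is 20% × $2575 = $515. OOP would hit $5780.20 > $5600, so the cap limits the patient to $5600 − $5265.20 = $334.80. Insurer: $2575 − $334.80 = $2240.20.

$2240.20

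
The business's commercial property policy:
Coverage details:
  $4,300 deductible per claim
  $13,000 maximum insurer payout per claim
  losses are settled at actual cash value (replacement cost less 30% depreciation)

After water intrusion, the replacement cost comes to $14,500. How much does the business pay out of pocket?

$8,650

At 30% depreciation, ACV = $14,500 − $4,350 = $10,150.
Subtract the deductible: $10,150 − $4,300 = $5,850.
$5,850 ≤ $13,000, so the limit doesn't bind; insurer pays $5,850.
Business's share is the uncovered remainder: $14,500 − $5,850 = $8,650.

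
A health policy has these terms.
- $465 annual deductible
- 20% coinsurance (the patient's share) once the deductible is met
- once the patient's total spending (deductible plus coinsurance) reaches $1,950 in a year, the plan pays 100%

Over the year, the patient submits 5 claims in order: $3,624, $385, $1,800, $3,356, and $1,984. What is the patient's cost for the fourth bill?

$416.20

Claim 1 — $3,624: $465 to deductible, leaving $3,159; coinsurance $3,159 × 20% = $631.80. Patient pays $1,096.80; OOP now $1,096.80.
Claim 2 — $385: deductible already satisfied, so patient's share is 20% × $385 = $77. Cost to patient: $77. OOP to date $1,173.80.
Claim 3 — $1,800: deductible already satisfied, so patient's share is 20% × $1,800 = $360. Patient pays $360; OOP now $1,533.80.
Claim 4 — $3,356: 20% coinsurance on $3,356 = $671.20. OOP would hit $2,205 > $1,950, so the cap limits the patient to $1,950 − $1,533.80 = $416.20.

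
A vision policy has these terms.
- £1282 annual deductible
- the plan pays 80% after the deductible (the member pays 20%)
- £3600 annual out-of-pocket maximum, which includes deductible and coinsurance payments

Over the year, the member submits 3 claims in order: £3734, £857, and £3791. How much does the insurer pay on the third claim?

£3032.80

#1 (£3734): £1282 finishes the deductible; £2452 goes to coinsurance; coinsurance £2452 × 20% = £490.40. Member owes £1772.40 (running OOP £1772.40). Insurer: £3734 − £1772.40 = £1961.60.
#2 (£857): 20% coinsurance on £857 = £171.40. Cost to member: £171.40. OOP to date £1943.80. Plan pays £857 − £171.40 = £685.60.
#3 (£3791): 20% coinsurance on £3791 = £758.20. Cost to member: £758.20. OOP to date £2702. Plan pays £3791 − £758.20 = £3032.80.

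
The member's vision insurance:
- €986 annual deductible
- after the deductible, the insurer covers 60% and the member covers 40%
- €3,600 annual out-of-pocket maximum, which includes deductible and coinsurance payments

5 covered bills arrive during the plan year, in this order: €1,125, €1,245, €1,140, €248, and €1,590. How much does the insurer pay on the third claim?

Claim 1 — €1,125: €986 to deductible, leaving €139; coinsurance €139 × 40% = €55.60. Cost to member: €1,041.60. OOP to date €1,041.60. Plan pays €1,125 − €1,041.60 = €83.40.
Claim 2 — €1,245: deductible met; 40% of €1,245 = €498. Member owes €498 (running OOP €1,539.60). Insurer: €1,245 − €498 = €747.
Claim 3 — €1,140: deductible met; 40% of €1,140 = €456. Cost to member: €456. OOP to date €1,995.60. Plan pays €1,140 − €456 = €684.

€684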